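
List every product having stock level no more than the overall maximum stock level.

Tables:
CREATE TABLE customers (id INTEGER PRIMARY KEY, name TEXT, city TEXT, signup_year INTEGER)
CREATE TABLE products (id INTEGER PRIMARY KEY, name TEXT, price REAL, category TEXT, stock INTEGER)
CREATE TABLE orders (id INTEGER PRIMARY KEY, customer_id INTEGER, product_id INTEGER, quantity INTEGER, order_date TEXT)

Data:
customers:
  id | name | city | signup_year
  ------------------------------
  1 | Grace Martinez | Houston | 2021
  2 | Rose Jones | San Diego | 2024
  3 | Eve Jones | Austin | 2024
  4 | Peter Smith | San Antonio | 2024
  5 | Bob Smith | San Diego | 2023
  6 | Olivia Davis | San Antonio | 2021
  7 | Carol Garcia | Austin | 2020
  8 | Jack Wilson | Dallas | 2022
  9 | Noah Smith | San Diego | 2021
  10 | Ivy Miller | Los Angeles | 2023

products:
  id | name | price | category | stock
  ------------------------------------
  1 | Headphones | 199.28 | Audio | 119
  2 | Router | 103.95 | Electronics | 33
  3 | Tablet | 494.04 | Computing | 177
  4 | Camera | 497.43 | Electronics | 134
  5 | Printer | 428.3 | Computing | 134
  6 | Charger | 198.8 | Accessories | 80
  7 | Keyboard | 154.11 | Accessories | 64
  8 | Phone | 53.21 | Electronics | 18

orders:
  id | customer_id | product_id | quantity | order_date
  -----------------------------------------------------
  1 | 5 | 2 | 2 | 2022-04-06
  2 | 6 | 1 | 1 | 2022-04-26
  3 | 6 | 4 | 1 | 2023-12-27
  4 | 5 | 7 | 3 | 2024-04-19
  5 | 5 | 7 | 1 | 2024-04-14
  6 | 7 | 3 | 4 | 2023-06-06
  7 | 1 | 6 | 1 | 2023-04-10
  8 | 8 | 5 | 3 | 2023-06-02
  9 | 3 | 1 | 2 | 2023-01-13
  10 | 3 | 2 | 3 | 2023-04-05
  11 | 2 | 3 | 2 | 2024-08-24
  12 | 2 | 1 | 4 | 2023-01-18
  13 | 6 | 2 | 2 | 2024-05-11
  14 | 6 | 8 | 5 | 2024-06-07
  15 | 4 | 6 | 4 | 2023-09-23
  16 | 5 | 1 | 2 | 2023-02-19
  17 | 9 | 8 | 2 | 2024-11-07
SELECT name, stock FROM products WHERE stock <= (SELECT MAX(stock) FROM products)

Execution result:
name | stock
Headphones | 119
Router | 33
Tablet | 177
Camera | 134
Printer | 134
Charger | 80
Keyboard | 64
Phone | 18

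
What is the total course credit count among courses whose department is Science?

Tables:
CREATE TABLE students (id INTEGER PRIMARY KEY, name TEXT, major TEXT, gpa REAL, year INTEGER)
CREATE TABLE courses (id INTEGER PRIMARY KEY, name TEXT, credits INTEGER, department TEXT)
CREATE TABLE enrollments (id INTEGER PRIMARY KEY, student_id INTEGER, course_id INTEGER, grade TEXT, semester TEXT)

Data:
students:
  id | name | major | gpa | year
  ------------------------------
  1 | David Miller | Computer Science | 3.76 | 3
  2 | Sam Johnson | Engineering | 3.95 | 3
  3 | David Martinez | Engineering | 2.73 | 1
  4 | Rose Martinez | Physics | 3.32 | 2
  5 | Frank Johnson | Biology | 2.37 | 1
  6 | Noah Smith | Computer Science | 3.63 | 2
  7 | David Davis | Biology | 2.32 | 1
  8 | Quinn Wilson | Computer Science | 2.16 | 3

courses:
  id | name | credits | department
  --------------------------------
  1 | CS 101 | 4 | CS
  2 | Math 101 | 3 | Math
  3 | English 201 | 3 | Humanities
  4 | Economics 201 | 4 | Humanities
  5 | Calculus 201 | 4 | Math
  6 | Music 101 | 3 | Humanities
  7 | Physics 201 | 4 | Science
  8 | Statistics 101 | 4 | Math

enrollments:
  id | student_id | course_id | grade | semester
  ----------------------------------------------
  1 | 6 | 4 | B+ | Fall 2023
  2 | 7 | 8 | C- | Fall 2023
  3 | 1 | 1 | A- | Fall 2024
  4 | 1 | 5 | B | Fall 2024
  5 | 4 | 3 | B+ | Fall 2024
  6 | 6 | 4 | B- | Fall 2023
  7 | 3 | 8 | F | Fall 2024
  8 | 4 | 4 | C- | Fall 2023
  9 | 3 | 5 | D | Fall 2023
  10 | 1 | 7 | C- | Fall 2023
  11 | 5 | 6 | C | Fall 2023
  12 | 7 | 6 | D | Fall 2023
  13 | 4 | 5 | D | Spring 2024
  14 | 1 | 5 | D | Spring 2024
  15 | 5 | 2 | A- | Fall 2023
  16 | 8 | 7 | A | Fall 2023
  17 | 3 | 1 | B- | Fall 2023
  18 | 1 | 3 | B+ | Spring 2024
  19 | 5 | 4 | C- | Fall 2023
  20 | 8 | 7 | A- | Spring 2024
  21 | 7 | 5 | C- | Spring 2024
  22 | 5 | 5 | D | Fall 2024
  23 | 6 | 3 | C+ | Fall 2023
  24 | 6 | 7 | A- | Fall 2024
SELECT SUM(credits) FROM courses WHERE department = 'Science'

Execution result:
4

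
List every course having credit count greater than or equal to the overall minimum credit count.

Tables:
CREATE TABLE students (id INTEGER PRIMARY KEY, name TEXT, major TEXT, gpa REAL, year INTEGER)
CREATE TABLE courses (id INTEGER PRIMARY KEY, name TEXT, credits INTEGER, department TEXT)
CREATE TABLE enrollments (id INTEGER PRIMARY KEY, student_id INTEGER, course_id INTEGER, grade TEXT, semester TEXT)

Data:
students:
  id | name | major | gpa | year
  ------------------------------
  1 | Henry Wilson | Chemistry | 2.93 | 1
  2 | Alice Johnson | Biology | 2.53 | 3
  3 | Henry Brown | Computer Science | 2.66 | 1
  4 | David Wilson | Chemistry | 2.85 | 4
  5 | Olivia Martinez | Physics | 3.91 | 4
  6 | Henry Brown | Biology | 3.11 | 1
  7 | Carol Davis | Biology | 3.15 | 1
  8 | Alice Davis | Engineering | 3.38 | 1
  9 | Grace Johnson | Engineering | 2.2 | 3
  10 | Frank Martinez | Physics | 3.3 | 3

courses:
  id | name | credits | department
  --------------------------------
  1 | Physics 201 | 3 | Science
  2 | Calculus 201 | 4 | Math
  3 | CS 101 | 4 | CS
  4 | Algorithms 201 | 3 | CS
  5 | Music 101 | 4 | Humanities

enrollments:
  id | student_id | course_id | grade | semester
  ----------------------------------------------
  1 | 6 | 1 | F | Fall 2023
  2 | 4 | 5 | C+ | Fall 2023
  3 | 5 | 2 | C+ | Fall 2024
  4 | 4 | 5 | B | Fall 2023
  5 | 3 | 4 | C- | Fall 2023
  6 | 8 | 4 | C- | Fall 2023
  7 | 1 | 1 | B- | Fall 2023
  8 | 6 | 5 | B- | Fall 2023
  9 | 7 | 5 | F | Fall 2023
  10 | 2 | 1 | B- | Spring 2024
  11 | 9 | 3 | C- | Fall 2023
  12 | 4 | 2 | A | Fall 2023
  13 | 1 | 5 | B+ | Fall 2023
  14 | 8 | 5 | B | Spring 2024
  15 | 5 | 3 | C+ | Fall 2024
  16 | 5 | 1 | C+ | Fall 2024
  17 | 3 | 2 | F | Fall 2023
SELECT name, credits FROM courses WHERE credits >= (SELECT MIN(credits) FROM courses)

Execution result:
name | credits
Physics 201 | 3
Calculus 201 | 4
CS 101 | 4
Algorithms 201 | 3
Music 101 | 4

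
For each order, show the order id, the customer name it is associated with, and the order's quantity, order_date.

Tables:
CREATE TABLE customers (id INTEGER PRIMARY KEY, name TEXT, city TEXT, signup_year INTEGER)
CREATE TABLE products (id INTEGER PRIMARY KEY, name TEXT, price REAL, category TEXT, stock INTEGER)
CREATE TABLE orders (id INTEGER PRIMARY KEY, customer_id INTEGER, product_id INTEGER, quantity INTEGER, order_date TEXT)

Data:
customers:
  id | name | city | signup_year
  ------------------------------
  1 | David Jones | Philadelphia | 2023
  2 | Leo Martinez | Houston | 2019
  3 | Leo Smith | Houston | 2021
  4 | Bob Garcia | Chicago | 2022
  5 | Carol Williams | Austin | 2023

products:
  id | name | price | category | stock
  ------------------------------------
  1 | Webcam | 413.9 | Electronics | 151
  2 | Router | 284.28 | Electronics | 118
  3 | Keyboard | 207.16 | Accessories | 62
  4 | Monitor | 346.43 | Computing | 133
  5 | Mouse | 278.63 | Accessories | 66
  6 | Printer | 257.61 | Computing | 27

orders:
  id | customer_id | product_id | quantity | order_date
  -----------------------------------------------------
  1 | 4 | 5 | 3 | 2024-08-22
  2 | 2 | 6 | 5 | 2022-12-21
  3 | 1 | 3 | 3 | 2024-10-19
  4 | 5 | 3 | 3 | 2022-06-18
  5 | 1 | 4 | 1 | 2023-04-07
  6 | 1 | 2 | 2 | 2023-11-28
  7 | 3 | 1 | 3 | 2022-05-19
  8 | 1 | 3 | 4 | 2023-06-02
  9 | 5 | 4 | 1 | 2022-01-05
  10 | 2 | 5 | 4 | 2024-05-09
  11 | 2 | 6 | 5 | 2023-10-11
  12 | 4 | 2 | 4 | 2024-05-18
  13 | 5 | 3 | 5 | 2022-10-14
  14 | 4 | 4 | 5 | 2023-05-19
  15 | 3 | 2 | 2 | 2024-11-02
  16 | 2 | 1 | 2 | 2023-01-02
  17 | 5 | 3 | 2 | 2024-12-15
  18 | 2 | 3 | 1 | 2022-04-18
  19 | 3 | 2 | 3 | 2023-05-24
SELECT c.id, p.name AS customer, c.quantity, c.order_date FROM orders c JOIN customers p ON c.customer_id = p.id

Execution result:
id | customer | quantity | order_date
1 | Bob Garcia | 3 | 2024-08-22
2 | Leo Martinez | 5 | 2022-12-21
3 | David Jones | 3 | 2024-10-19
4 | Carol Williams | 3 | 2022-06-18
5 | David Jones | 1 | 2023-04-07
6 | David Jones | 2 | 2023-11-28
7 | Leo Smith | 3 | 2022-05-19
8 | David Jones | 4 | 2023-06-02
9 | Carol Williams | 1 | 2022-01-05
10 | Leo Martinez | 4 | 2024-05-09
11 | Leo Martinez | 5 | 2023-10-11
12 | Bob Garcia | 4 | 2024-05-18
13 | Carol Williams | 5 | 2022-10-14
14 | Bob Garcia | 5 | 2023-05-19
15 | Leo Smith | 2 | 2024-11-02
16 | Leo Martinez | 2 | 2023-01-02
17 | Carol Williams | 2 | 2024-12-15
18 | Leo Martinez | 1 | 2022-04-18
19 | Leo Smith | 3 | 2023-05-24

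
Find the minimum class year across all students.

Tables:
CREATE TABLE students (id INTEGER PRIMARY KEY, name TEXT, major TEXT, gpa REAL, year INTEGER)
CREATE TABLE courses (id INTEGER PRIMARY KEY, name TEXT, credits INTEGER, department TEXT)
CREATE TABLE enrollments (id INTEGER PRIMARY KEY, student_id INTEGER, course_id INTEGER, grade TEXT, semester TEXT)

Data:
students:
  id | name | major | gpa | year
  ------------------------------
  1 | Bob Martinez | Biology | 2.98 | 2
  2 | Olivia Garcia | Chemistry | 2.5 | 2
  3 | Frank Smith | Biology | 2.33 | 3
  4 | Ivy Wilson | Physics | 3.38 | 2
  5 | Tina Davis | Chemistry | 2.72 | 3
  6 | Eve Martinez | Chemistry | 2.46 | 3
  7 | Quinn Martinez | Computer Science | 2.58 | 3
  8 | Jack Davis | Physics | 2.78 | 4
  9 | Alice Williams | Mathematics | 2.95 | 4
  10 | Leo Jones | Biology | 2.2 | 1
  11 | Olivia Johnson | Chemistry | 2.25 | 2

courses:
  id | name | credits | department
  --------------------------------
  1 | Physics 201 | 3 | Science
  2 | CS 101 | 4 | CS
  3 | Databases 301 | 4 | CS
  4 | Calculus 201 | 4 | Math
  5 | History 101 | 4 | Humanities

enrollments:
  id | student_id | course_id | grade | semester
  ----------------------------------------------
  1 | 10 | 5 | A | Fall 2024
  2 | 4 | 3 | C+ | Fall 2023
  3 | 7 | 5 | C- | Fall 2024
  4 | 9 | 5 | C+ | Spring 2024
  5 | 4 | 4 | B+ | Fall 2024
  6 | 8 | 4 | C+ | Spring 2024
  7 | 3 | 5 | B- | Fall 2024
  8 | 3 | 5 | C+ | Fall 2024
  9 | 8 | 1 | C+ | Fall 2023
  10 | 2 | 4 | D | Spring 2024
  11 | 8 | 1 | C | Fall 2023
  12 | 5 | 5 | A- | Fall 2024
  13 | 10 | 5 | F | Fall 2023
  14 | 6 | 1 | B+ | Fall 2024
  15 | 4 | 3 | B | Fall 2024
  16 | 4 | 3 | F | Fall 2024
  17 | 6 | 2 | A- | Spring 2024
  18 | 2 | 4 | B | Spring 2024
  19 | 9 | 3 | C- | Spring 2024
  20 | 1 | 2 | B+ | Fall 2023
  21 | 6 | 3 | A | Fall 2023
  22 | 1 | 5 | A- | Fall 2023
SELECT MIN(year) FROM students

Execution result:
1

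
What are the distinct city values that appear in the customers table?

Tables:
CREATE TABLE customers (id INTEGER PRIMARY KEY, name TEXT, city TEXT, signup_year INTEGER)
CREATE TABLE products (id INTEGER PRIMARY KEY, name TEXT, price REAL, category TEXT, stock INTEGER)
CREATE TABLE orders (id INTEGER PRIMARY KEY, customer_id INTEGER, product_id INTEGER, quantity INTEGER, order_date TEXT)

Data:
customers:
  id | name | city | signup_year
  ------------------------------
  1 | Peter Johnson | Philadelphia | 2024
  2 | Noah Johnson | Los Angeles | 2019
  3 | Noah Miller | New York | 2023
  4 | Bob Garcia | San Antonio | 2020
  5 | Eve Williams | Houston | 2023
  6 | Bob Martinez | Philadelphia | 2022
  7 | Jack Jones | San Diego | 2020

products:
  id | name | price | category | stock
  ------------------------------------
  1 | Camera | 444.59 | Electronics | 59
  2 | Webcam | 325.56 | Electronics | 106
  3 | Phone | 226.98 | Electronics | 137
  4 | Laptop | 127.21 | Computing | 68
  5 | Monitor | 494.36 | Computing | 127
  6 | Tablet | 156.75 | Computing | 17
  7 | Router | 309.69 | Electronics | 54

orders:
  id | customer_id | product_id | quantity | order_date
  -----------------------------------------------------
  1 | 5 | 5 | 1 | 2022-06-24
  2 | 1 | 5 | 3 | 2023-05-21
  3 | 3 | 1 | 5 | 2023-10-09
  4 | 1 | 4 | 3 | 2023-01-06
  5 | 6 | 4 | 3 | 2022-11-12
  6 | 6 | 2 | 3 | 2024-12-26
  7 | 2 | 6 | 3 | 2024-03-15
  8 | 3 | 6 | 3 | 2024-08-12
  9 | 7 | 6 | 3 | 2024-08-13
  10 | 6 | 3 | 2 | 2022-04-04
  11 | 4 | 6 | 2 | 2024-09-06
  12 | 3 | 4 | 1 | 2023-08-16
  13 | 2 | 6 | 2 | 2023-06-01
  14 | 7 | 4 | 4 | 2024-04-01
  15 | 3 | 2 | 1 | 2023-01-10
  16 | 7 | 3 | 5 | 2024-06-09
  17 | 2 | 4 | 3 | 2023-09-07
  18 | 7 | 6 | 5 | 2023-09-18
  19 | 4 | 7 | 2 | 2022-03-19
SELECT DISTINCT city FROM customers

Execution result:
city
Philadelphia
Los Angeles
New York
San Antonio
Houston
San Diego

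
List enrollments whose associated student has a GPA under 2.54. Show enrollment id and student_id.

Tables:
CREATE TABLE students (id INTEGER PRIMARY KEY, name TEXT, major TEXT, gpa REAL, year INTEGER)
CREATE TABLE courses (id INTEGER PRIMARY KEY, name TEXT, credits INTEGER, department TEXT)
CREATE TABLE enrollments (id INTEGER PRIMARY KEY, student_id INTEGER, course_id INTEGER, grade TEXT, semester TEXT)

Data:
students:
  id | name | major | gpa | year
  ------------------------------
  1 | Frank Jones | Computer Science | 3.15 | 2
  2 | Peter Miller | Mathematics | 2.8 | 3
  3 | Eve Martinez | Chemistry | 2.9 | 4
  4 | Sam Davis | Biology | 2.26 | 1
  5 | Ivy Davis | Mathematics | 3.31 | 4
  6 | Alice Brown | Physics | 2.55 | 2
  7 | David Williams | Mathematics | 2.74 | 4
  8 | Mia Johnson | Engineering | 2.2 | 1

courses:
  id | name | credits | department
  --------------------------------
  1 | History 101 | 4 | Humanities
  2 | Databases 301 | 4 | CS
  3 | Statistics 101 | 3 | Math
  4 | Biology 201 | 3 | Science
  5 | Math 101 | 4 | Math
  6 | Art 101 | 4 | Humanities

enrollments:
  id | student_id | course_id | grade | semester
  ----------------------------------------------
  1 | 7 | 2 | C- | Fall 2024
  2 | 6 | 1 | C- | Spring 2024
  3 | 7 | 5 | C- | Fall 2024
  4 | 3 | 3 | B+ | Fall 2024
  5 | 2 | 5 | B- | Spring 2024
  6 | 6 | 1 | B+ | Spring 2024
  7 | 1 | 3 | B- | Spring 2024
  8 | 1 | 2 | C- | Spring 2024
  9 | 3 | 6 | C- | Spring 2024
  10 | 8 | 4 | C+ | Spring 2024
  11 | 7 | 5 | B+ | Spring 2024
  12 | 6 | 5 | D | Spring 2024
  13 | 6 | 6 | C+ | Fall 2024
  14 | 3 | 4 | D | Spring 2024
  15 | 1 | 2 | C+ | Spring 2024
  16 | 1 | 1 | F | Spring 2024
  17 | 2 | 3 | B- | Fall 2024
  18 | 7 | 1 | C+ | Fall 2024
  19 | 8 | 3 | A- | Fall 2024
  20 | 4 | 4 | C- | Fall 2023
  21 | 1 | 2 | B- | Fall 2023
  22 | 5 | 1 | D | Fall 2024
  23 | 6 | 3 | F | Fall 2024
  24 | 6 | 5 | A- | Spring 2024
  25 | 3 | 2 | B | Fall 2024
SELECT id, student_id FROM enrollments WHERE student_id IN (SELECT id FROM students WHERE gpa < 2.54)

Execution result:
id | student_id
10 | 8
19 | 8
20 | 4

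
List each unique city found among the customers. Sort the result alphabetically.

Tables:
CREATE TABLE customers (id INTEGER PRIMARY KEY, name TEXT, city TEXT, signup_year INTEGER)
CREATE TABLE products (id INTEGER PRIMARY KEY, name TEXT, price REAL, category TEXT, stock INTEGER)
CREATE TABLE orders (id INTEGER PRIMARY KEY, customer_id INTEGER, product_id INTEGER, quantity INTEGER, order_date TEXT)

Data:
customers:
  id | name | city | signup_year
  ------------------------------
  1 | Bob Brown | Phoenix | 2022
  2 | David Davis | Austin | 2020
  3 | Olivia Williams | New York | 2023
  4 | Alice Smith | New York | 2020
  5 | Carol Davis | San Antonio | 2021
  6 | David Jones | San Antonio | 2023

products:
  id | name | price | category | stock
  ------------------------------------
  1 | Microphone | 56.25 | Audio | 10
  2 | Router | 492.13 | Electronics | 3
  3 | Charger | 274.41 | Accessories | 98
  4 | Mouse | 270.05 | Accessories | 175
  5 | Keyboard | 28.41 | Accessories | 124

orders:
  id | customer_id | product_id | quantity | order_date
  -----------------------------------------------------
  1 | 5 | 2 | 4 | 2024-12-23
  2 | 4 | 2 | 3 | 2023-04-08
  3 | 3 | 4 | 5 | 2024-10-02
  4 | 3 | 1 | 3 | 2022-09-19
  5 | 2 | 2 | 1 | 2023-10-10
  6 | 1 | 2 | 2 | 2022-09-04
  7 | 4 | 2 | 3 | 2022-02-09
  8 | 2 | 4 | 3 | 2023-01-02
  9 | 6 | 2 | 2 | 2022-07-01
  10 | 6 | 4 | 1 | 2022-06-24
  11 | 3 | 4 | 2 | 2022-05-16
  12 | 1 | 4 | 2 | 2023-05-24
SELECT DISTINCT city FROM customers ORDER BY city

Execution result:
city
Austin
New York
Phoenix
San Antonio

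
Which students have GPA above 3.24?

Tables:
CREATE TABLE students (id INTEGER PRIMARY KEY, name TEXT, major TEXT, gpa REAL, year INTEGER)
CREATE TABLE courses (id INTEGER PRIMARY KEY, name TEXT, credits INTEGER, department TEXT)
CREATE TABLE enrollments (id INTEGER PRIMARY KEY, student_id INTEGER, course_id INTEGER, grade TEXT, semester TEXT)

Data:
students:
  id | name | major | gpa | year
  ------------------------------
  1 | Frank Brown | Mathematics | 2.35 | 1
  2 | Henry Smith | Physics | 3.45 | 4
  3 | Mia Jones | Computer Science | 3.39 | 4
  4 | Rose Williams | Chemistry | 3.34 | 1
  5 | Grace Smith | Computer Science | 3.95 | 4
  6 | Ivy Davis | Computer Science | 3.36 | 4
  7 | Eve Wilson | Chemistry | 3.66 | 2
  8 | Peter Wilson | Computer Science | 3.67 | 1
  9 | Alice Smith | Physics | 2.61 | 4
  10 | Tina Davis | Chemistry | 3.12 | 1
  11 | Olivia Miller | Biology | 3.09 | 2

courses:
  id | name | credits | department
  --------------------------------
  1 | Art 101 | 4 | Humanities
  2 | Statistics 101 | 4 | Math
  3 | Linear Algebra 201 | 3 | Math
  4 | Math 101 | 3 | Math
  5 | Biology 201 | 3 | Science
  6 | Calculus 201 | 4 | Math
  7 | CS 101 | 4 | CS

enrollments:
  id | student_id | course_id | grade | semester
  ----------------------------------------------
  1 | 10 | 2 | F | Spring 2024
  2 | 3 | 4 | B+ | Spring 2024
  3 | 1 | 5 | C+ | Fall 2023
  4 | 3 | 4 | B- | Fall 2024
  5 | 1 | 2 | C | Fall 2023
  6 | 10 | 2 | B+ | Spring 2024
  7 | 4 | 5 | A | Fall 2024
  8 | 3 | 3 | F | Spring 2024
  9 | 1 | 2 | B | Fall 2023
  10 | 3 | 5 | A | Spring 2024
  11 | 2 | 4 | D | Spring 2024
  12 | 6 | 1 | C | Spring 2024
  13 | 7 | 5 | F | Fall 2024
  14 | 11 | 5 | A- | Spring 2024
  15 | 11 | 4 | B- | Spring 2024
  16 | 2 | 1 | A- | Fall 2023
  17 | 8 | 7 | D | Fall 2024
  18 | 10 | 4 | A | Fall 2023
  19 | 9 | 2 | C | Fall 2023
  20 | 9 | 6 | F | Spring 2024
SELECT name, gpa FROM students WHERE gpa > 3.24

Execution result:
name | gpa
Henry Smith | 3.45
Mia Jones | 3.39
Rose Williams | 3.34
Grace Smith | 3.95
Ivy Davis | 3.36
Eve Wilson | 3.66
Peter Wilson | 3.67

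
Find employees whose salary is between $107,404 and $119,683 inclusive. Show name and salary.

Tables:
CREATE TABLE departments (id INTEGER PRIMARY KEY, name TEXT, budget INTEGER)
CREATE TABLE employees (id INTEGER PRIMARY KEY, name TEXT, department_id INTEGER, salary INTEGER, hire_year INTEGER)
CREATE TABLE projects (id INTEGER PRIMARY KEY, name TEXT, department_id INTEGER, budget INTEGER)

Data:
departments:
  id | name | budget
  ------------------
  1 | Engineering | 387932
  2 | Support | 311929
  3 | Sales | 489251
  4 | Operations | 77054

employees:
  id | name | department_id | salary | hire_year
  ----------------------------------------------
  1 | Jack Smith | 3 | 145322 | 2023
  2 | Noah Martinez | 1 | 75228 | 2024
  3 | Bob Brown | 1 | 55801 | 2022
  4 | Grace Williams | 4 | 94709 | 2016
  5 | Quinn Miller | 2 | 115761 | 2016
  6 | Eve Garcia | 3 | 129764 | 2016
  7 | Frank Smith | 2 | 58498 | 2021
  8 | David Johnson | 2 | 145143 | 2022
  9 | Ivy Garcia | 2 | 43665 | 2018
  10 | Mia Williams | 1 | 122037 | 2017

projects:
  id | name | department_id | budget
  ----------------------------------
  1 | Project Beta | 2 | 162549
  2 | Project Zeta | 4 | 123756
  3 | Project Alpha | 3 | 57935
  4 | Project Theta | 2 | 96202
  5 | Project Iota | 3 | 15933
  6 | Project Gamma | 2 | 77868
SELECT name, salary FROM employees WHERE salary BETWEEN 107404 AND 119683

Execution result:
name | salary
Quinn Miller | 115761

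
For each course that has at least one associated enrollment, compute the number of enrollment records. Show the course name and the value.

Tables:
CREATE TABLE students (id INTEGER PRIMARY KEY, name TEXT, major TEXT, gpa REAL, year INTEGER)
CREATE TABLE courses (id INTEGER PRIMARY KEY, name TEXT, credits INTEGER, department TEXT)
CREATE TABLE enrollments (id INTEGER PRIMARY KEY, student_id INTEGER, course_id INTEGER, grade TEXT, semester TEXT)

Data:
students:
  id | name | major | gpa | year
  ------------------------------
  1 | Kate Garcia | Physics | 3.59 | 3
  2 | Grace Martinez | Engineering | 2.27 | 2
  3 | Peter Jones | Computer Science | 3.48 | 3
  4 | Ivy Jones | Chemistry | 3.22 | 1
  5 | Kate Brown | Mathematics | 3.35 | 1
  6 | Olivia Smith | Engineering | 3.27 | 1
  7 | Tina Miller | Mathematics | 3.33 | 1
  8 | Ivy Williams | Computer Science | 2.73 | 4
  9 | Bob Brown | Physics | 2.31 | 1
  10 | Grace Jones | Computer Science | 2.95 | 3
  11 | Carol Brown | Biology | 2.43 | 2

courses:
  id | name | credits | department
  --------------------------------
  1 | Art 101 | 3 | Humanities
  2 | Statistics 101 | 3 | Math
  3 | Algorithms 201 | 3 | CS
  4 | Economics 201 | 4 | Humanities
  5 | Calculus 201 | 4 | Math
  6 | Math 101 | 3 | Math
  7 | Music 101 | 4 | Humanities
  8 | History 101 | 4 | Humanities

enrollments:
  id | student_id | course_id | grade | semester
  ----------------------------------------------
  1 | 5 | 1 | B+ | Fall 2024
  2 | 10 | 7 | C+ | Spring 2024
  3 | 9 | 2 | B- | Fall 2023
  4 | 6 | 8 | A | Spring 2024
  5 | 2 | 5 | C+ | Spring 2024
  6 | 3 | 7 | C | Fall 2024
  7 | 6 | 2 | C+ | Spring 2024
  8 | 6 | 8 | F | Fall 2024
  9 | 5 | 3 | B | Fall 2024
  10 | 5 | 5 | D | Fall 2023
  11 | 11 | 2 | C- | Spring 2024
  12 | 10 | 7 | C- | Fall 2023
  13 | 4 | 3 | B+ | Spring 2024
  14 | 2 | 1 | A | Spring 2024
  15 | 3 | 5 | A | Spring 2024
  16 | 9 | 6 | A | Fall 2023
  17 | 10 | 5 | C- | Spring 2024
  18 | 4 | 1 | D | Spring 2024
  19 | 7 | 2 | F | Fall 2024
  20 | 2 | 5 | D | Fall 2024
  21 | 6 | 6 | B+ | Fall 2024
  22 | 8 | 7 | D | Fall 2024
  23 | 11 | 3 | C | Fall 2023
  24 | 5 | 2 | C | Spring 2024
SELECT p.name, COUNT(*) AS n FROM enrollments c JOIN courses p ON c.course_id = p.id GROUP BY p.id, p.name

Execution result:
name | n
Art 101 | 3
Statistics 101 | 5
Algorithms 201 | 3
Calculus 201 | 5
Math 101 | 2
Music 101 | 4
History 101 | 2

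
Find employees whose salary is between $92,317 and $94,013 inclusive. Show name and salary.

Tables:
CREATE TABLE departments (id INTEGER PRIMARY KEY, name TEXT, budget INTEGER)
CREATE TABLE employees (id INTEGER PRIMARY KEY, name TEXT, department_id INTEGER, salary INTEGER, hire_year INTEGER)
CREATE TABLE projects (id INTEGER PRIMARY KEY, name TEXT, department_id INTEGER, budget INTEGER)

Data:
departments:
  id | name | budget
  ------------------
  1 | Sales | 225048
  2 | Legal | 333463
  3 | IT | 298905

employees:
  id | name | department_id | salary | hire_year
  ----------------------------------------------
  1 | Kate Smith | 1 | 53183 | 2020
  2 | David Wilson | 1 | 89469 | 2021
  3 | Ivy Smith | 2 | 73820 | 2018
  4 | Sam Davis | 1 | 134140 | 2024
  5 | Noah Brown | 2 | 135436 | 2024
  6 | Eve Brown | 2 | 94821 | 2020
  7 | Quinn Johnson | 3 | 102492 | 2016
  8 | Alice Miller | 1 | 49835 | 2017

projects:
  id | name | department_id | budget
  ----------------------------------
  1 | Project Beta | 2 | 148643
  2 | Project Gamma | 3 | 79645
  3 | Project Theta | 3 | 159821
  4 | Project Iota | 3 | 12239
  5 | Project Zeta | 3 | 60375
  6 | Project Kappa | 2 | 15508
SELECT name, salary FROM employees WHERE salary BETWEEN 92317 AND 94013

Execution result:
(no rows)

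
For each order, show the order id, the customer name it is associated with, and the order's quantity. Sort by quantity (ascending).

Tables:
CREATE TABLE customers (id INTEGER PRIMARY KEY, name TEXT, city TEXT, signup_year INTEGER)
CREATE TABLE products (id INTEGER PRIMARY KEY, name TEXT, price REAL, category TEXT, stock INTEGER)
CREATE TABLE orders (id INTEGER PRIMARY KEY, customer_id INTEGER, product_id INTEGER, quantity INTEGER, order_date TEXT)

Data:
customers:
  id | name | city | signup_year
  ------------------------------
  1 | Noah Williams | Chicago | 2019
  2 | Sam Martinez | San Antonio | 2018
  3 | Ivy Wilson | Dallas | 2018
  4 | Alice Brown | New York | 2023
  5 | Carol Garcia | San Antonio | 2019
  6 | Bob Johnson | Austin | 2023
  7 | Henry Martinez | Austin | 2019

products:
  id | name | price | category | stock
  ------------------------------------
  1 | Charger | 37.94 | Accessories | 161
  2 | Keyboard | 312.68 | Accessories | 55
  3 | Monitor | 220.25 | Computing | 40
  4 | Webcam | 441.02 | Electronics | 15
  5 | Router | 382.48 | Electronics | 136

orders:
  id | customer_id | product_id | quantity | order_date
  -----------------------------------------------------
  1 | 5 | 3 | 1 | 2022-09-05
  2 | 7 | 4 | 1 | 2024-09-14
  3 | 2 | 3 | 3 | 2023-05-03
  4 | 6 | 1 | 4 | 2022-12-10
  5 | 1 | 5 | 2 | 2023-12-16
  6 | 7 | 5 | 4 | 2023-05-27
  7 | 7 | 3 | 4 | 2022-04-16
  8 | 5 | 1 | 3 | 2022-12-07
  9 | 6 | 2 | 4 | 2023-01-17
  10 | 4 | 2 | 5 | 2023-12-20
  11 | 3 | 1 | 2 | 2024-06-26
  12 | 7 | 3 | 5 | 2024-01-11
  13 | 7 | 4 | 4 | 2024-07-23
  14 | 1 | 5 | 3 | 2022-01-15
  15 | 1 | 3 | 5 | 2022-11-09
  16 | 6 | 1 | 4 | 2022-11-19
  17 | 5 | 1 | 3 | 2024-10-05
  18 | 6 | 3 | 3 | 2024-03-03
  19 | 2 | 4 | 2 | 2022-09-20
SELECT c.id, p.name AS customer, c.quantity FROM orders c JOIN customers p ON c.customer_id = p.id ORDER BY c.quantity ASC

Execution result:
id | customer | quantity
1 | Carol Garcia | 1
2 | Henry Martinez | 1
5 | Noah Williams | 2
11 | Ivy Wilson | 2
19 | Sam Martinez | 2
3 | Sam Martinez | 3
8 | Carol Garcia | 3
14 | Noah Williams | 3
17 | Carol Garcia | 3
18 | Bob Johnson | 3
4 | Bob Johnson | 4
6 | Henry Martinez | 4
7 | Henry Martinez | 4
9 | Bob Johnson | 4
13 | Henry Martinez | 4
16 | Bob Johnson | 4
10 | Alice Brown | 5
12 | Henry Martinez | 5
15 | Noah Williams | 5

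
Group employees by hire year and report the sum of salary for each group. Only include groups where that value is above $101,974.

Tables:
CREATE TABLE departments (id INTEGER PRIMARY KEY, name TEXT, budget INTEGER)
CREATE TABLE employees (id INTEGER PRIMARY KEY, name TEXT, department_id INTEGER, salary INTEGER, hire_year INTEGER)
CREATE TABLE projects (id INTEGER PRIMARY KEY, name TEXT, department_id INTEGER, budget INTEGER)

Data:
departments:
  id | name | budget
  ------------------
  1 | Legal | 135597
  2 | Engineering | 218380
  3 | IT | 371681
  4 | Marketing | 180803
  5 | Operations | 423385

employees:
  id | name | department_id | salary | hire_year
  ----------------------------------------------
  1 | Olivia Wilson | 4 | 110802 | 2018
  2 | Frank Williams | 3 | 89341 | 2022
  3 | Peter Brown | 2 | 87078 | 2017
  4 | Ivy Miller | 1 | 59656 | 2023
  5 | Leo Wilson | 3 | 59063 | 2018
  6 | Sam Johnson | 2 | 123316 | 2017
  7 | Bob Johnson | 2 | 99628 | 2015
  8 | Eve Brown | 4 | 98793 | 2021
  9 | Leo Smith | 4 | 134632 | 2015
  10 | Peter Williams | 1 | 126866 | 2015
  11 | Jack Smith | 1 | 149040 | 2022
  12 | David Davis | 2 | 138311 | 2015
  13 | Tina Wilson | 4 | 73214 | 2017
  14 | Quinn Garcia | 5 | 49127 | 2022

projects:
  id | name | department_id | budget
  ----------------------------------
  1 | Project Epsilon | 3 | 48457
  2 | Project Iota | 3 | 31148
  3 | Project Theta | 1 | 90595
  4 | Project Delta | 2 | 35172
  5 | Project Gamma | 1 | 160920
SELECT hire_year, SUM(salary) AS sum_salary FROM employees GROUP BY hire_year HAVING SUM(salary) > 101974

Execution result:
hire_year | sum_salary
2015 | 499437
2017 | 283608
2018 | 169865
2022 | 287508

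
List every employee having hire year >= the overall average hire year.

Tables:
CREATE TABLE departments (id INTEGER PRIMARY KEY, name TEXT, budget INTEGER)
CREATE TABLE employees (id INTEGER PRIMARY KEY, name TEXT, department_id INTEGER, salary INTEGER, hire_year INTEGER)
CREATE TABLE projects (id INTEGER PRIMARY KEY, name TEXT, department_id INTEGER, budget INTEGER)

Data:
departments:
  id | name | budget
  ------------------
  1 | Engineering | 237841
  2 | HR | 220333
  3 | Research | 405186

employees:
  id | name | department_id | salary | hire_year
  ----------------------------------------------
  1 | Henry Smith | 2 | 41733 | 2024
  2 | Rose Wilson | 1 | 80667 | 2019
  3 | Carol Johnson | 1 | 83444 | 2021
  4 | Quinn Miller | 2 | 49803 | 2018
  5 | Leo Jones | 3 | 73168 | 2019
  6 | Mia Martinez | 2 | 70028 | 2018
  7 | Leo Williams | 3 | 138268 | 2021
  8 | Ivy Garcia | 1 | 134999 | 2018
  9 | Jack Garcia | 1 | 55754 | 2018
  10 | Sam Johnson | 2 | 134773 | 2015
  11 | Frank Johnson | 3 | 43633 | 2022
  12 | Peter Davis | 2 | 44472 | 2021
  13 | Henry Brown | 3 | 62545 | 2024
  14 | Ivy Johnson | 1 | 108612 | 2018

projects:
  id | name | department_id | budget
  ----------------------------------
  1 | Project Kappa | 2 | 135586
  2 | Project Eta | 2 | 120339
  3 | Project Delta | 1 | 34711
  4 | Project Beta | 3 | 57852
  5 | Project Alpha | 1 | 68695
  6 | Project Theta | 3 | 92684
SELECT name, hire_year FROM employees WHERE hire_year >= (SELECT AVG(hire_year) FROM employees)

Execution result:
name | hire_year
Henry Smith | 2024
Carol Johnson | 2021
Leo Williams | 2021
Frank Johnson | 2022
Peter Davis | 2021
Henry Brown | 2024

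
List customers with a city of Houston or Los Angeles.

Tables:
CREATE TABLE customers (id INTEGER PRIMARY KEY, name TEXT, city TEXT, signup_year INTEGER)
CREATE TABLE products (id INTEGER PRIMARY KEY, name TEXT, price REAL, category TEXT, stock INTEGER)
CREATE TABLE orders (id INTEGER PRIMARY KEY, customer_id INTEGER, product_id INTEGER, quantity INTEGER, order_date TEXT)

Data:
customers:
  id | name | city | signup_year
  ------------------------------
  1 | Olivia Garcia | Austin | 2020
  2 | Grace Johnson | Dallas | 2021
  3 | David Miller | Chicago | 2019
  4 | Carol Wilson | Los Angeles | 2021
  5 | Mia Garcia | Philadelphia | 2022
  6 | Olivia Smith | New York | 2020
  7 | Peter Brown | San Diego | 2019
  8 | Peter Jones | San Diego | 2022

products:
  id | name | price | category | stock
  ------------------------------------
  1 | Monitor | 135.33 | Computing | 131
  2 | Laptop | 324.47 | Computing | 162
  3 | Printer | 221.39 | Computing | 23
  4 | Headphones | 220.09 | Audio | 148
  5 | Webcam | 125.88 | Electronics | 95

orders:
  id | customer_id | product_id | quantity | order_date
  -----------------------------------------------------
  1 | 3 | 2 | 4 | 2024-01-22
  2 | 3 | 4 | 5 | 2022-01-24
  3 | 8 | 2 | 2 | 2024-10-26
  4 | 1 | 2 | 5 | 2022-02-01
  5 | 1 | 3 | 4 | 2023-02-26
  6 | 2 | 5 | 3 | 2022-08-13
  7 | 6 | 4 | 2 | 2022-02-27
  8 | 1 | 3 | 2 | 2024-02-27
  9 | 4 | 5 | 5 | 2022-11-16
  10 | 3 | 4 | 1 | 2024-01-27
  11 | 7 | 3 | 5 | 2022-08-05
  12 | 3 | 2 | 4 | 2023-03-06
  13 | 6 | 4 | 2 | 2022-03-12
SELECT name, city FROM customers WHERE city IN ('Houston', 'Los Angeles')

Execution result:
name | city
Carol Wilson | Los Angeles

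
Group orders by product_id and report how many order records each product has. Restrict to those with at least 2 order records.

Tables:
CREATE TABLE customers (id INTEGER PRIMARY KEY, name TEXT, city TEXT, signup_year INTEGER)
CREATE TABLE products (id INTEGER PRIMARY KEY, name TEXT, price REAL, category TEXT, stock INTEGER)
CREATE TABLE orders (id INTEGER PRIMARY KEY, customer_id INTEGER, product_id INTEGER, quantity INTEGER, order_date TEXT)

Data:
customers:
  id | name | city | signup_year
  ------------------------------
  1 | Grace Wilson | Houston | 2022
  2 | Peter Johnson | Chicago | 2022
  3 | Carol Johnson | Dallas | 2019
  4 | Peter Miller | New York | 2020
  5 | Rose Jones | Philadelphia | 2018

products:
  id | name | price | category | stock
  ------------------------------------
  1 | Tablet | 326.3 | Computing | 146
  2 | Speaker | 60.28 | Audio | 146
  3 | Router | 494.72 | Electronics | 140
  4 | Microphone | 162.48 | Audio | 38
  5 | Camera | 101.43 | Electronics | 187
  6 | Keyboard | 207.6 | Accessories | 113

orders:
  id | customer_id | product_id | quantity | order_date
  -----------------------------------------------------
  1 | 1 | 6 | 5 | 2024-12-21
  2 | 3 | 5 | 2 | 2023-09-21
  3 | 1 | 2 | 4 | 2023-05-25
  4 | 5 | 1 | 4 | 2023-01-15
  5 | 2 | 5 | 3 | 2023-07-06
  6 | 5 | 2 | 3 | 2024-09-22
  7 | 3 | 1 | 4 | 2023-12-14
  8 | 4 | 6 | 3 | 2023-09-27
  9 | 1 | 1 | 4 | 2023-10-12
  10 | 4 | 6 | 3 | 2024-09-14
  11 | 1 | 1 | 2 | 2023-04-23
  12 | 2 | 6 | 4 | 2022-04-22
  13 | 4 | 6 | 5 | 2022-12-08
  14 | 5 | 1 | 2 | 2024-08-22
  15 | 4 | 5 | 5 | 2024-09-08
SELECT product_id, COUNT(*) AS order_count FROM orders GROUP BY product_id HAVING COUNT(*) >= 2

Execution result:
product_id | order_count
1 | 5
2 | 2
5 | 3
6 | 5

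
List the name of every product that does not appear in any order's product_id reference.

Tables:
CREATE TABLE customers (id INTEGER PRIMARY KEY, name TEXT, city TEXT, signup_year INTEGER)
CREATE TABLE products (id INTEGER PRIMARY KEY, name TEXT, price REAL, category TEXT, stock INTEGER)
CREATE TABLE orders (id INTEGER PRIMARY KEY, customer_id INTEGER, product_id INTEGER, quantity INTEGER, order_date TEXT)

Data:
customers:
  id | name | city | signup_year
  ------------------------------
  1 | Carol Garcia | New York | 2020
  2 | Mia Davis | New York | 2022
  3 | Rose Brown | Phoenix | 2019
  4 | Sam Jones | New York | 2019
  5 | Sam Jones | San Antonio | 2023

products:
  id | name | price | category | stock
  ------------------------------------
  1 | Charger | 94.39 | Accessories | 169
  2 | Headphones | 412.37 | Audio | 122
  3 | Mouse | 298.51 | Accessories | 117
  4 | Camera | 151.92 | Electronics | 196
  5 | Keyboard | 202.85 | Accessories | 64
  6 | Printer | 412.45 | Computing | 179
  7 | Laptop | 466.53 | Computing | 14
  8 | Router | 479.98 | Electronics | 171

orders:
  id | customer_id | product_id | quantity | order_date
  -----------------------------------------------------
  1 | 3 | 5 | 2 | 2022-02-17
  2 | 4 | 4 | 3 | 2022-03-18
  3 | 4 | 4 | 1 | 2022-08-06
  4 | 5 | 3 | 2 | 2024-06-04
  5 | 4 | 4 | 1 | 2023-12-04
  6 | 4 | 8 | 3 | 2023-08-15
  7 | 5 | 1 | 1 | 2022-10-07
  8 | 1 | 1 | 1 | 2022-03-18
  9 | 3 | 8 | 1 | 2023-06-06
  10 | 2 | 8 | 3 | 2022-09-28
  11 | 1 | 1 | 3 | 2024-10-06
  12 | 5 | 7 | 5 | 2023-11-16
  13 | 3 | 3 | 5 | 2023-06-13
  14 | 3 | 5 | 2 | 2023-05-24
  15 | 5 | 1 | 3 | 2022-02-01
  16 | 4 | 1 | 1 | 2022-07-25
SELECT p.name FROM products p LEFT JOIN orders c ON c.product_id = p.id WHERE c.id IS NULL

Execution result:
name
Headphones
Printer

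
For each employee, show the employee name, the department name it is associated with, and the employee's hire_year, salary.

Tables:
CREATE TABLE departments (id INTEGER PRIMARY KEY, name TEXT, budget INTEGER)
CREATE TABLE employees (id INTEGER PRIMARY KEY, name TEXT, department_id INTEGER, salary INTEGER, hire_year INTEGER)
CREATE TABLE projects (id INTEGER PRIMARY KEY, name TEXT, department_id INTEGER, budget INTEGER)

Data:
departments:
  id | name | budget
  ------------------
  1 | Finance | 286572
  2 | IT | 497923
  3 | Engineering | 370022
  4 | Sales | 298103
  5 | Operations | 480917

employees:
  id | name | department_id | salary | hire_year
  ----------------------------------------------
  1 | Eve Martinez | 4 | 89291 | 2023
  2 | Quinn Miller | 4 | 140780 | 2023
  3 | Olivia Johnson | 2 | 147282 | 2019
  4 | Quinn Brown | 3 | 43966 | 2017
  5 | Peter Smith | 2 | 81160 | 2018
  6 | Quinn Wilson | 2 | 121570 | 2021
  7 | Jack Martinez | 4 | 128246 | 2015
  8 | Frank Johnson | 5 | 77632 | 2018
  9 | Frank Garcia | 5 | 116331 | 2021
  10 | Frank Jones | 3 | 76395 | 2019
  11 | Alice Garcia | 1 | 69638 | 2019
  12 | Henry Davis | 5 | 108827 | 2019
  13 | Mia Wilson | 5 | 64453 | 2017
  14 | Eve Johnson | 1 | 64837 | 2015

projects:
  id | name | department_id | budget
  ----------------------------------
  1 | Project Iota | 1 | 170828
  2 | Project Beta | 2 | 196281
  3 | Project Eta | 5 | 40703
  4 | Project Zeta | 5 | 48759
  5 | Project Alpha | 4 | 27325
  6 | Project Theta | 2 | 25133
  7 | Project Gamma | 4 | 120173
SELECT c.name, p.name AS department, c.hire_year, c.salary FROM employees c JOIN departments p ON c.department_id = p.id

Execution result:
name | department | hire_year | salary
Eve Martinez | Sales | 2023 | 89291
Quinn Miller | Sales | 2023 | 140780
Olivia Johnson | IT | 2019 | 147282
Quinn Brown | Engineering | 2017 | 43966
Peter Smith | IT | 2018 | 81160
Quinn Wilson | IT | 2021 | 121570
Jack Martinez | Sales | 2015 | 128246
Frank Johnson | Operations | 2018 | 77632
Frank Garcia | Operations | 2021 | 116331
Frank Jones | Engineering | 2019 | 76395
Alice Garcia | Finance | 2019 | 69638
Henry Davis | Operations | 2019 | 108827
Mia Wilson | Operations | 2017 | 64453
Eve Johnson | Finance | 2015 | 64837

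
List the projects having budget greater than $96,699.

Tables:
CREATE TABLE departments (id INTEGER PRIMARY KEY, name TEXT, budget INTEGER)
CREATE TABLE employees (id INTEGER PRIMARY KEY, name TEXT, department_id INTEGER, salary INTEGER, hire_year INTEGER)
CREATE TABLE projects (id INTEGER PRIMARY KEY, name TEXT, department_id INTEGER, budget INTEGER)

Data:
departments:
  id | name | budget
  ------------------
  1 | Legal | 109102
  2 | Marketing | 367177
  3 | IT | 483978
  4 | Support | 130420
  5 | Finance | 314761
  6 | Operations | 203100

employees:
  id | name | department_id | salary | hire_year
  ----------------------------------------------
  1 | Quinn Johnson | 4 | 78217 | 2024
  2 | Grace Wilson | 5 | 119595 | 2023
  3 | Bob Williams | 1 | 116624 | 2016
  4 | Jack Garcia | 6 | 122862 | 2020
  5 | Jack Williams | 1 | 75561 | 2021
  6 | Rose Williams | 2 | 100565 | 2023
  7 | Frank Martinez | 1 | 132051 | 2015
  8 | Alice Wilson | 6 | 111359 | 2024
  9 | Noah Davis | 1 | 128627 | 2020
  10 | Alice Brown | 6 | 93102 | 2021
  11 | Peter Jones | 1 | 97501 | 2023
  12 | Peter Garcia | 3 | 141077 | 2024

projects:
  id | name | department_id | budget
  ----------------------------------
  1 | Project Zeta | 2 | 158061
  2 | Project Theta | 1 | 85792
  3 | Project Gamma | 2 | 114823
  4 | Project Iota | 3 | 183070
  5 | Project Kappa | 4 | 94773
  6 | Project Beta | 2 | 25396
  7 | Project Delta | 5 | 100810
SELECT name, budget FROM projects WHERE budget > 96699

Execution result:
name | budget
Project Zeta | 158061
Project Gamma | 114823
Project Iota | 183070
Project Delta | 100810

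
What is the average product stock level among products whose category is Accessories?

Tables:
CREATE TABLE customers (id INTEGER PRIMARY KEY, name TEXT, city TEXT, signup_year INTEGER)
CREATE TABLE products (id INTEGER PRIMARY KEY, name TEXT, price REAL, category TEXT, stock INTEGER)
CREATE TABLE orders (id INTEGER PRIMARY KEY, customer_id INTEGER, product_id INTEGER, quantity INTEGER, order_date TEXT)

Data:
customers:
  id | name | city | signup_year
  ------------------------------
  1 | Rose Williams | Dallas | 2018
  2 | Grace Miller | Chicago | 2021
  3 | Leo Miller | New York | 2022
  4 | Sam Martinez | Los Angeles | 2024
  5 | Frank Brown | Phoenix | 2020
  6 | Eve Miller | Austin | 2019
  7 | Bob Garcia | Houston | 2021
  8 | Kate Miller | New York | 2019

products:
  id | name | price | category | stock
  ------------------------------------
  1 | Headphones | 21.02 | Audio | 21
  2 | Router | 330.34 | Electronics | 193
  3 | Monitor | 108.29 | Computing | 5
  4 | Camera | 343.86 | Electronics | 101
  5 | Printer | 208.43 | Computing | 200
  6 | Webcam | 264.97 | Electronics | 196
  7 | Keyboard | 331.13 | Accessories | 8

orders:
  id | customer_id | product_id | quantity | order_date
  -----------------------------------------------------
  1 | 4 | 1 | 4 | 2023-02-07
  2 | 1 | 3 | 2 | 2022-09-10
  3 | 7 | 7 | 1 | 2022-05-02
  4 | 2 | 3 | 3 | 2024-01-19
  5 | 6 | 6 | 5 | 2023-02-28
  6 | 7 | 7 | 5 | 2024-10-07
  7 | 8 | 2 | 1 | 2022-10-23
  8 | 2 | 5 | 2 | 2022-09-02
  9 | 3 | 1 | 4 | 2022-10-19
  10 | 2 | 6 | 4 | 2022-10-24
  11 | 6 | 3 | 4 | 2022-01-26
SELECT AVG(stock) FROM products WHERE category = 'Accessories'

Execution result:
8.00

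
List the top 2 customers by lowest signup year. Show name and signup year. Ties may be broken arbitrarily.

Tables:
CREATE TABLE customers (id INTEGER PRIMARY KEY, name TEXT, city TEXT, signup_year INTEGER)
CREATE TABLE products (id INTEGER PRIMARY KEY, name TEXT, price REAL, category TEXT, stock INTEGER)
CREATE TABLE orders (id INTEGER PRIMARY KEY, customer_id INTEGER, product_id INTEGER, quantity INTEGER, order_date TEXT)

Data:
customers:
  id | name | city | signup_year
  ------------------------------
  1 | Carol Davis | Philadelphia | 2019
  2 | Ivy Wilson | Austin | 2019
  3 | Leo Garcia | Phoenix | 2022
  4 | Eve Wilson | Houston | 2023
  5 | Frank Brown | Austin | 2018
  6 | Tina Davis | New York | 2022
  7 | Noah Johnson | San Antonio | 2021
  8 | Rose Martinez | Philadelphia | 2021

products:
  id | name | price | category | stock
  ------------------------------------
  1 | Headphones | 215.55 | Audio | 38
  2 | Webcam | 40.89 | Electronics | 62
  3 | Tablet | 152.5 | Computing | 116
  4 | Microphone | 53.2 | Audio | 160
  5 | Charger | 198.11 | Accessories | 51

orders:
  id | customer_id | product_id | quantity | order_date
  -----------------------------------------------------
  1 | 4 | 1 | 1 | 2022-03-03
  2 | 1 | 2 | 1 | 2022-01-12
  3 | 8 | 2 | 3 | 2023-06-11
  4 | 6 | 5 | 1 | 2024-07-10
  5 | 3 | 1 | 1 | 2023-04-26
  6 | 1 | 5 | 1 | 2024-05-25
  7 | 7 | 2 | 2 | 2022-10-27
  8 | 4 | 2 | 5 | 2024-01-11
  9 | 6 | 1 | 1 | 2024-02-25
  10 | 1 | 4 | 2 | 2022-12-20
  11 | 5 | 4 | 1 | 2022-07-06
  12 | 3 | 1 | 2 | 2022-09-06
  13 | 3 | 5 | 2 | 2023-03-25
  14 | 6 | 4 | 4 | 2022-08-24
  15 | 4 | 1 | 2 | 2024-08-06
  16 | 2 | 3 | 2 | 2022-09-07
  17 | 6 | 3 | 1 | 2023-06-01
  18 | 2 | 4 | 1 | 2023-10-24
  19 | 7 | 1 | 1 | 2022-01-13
SELECT name, signup_year FROM customers ORDER BY signup_year ASC LIMIT 2

Execution result:
name | signup_year
Frank Brown | 2018
Carol Davis | 2019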